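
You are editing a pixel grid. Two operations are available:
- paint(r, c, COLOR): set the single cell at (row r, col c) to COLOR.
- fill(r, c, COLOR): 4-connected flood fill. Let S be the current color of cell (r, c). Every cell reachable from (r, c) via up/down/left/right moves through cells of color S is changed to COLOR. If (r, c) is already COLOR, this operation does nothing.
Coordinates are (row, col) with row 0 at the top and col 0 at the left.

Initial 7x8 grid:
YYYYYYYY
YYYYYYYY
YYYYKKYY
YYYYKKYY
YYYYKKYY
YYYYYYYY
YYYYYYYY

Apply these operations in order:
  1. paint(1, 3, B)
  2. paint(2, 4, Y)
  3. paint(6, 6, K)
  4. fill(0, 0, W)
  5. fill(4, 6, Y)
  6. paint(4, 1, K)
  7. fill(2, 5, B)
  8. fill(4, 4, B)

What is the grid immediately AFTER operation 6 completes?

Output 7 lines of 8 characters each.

Answer: YYYYYYYY
YYYBYYYY
YYYYYKYY
YYYYKKYY
YKYYKKYY
YYYYYYYY
YYYYYYKY

Derivation:
After op 1 paint(1,3,B):
YYYYYYYY
YYYBYYYY
YYYYKKYY
YYYYKKYY
YYYYKKYY
YYYYYYYY
YYYYYYYY
After op 2 paint(2,4,Y):
YYYYYYYY
YYYBYYYY
YYYYYKYY
YYYYKKYY
YYYYKKYY
YYYYYYYY
YYYYYYYY
After op 3 paint(6,6,K):
YYYYYYYY
YYYBYYYY
YYYYYKYY
YYYYKKYY
YYYYKKYY
YYYYYYYY
YYYYYYKY
After op 4 fill(0,0,W) [49 cells changed]:
WWWWWWWW
WWWBWWWW
WWWWWKWW
WWWWKKWW
WWWWKKWW
WWWWWWWW
WWWWWWKW
After op 5 fill(4,6,Y) [49 cells changed]:
YYYYYYYY
YYYBYYYY
YYYYYKYY
YYYYKKYY
YYYYKKYY
YYYYYYYY
YYYYYYKY
After op 6 paint(4,1,K):
YYYYYYYY
YYYBYYYY
YYYYYKYY
YYYYKKYY
YKYYKKYY
YYYYYYYY
YYYYYYKY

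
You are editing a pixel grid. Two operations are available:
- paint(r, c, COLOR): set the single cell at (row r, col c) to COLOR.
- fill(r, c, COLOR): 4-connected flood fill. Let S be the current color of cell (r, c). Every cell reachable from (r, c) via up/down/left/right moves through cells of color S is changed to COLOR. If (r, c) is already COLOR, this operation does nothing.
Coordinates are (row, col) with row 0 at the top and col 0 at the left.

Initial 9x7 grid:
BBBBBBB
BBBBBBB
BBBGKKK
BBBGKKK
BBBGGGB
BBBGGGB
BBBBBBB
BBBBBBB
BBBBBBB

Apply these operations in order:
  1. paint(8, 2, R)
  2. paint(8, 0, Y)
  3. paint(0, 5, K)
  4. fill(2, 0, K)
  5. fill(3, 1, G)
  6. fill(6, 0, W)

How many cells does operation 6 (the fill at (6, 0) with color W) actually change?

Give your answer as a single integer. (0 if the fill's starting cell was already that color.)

After op 1 paint(8,2,R):
BBBBBBB
BBBBBBB
BBBGKKK
BBBGKKK
BBBGGGB
BBBGGGB
BBBBBBB
BBBBBBB
BBRBBBB
After op 2 paint(8,0,Y):
BBBBBBB
BBBBBBB
BBBGKKK
BBBGKKK
BBBGGGB
BBBGGGB
BBBBBBB
BBBBBBB
YBRBBBB
After op 3 paint(0,5,K):
BBBBBKB
BBBBBBB
BBBGKKK
BBBGKKK
BBBGGGB
BBBGGGB
BBBBBBB
BBBBBBB
YBRBBBB
After op 4 fill(2,0,K) [46 cells changed]:
KKKKKKK
KKKKKKK
KKKGKKK
KKKGKKK
KKKGGGK
KKKGGGK
KKKKKKK
KKKKKKK
YKRKKKK
After op 5 fill(3,1,G) [53 cells changed]:
GGGGGGG
GGGGGGG
GGGGGGG
GGGGGGG
GGGGGGG
GGGGGGG
GGGGGGG
GGGGGGG
YGRGGGG
After op 6 fill(6,0,W) [61 cells changed]:
WWWWWWW
WWWWWWW
WWWWWWW
WWWWWWW
WWWWWWW
WWWWWWW
WWWWWWW
WWWWWWW
YWRWWWW

Answer: 61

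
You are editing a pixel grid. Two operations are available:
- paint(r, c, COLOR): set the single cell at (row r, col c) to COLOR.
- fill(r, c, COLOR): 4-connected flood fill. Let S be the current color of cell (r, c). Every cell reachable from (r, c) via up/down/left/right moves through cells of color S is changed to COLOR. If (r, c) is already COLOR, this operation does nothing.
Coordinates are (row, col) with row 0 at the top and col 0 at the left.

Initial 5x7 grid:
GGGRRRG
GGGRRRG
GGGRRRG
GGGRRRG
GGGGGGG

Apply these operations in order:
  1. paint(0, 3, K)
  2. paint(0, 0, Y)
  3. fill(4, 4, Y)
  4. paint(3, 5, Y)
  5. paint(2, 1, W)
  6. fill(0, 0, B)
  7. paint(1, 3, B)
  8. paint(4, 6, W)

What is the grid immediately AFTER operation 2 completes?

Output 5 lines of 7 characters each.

After op 1 paint(0,3,K):
GGGKRRG
GGGRRRG
GGGRRRG
GGGRRRG
GGGGGGG
After op 2 paint(0,0,Y):
YGGKRRG
GGGRRRG
GGGRRRG
GGGRRRG
GGGGGGG

Answer: YGGKRRG
GGGRRRG
GGGRRRG
GGGRRRG
GGGGGGG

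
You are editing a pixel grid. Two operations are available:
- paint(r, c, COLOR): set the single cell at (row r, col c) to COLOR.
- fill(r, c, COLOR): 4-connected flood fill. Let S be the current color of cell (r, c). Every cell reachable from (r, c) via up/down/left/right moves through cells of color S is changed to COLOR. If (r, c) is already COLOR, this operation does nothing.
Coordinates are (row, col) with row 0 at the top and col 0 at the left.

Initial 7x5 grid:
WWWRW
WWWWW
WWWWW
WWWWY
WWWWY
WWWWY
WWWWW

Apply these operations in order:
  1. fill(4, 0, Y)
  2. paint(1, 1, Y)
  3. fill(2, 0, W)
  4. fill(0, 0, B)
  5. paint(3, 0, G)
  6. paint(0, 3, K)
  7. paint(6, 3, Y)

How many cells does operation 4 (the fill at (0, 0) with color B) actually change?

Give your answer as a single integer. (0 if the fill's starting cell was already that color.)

Answer: 34

Derivation:
After op 1 fill(4,0,Y) [31 cells changed]:
YYYRY
YYYYY
YYYYY
YYYYY
YYYYY
YYYYY
YYYYY
After op 2 paint(1,1,Y):
YYYRY
YYYYY
YYYYY
YYYYY
YYYYY
YYYYY
YYYYY
After op 3 fill(2,0,W) [34 cells changed]:
WWWRW
WWWWW
WWWWW
WWWWW
WWWWW
WWWWW
WWWWW
After op 4 fill(0,0,B) [34 cells changed]:
BBBRB
BBBBB
BBBBB
BBBBB
BBBBB
BBBBB
BBBBB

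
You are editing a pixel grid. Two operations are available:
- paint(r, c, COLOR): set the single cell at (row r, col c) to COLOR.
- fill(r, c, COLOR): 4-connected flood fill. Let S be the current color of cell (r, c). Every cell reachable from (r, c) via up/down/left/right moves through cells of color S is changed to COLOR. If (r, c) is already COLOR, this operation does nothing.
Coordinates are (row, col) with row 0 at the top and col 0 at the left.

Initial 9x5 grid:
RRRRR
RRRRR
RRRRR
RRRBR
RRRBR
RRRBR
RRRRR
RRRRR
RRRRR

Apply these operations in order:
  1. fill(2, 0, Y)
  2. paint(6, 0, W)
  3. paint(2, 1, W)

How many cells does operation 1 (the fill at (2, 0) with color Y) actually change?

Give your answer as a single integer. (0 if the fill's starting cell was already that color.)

After op 1 fill(2,0,Y) [42 cells changed]:
YYYYY
YYYYY
YYYYY
YYYBY
YYYBY
YYYBY
YYYYY
YYYYY
YYYYY

Answer: 42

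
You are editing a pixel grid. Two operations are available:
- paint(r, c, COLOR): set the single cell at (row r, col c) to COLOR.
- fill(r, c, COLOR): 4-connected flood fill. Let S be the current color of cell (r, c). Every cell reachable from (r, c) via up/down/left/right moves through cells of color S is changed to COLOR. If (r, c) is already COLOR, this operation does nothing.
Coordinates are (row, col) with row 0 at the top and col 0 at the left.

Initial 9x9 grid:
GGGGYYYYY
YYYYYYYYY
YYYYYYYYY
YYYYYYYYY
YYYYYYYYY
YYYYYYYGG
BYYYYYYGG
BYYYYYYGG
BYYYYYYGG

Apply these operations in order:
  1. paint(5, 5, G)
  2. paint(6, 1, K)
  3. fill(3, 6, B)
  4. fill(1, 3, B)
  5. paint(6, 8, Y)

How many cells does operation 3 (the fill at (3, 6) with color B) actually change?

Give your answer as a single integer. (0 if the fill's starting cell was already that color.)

After op 1 paint(5,5,G):
GGGGYYYYY
YYYYYYYYY
YYYYYYYYY
YYYYYYYYY
YYYYYYYYY
YYYYYGYGG
BYYYYYYGG
BYYYYYYGG
BYYYYYYGG
After op 2 paint(6,1,K):
GGGGYYYYY
YYYYYYYYY
YYYYYYYYY
YYYYYYYYY
YYYYYYYYY
YYYYYGYGG
BKYYYYYGG
BYYYYYYGG
BYYYYYYGG
After op 3 fill(3,6,B) [64 cells changed]:
GGGGBBBBB
BBBBBBBBB
BBBBBBBBB
BBBBBBBBB
BBBBBBBBB
BBBBBGBGG
BKBBBBBGG
BBBBBBBGG
BBBBBBBGG

Answer: 64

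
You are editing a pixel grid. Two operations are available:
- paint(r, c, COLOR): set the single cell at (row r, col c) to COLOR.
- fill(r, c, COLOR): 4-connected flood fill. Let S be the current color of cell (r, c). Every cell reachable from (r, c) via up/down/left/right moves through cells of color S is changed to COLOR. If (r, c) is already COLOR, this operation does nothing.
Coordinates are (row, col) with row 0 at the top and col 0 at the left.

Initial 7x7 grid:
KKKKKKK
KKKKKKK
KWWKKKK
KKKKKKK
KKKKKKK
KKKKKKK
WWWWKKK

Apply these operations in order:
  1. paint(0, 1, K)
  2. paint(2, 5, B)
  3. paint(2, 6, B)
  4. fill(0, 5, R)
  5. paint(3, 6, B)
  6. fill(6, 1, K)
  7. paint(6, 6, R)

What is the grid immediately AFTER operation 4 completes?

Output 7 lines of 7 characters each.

Answer: RRRRRRR
RRRRRRR
RWWRRBB
RRRRRRR
RRRRRRR
RRRRRRR
WWWWRRR

Derivation:
After op 1 paint(0,1,K):
KKKKKKK
KKKKKKK
KWWKKKK
KKKKKKK
KKKKKKK
KKKKKKK
WWWWKKK
After op 2 paint(2,5,B):
KKKKKKK
KKKKKKK
KWWKKBK
KKKKKKK
KKKKKKK
KKKKKKK
WWWWKKK
After op 3 paint(2,6,B):
KKKKKKK
KKKKKKK
KWWKKBB
KKKKKKK
KKKKKKK
KKKKKKK
WWWWKKK
After op 4 fill(0,5,R) [41 cells changed]:
RRRRRRR
RRRRRRR
RWWRRBB
RRRRRRR
RRRRRRR
RRRRRRR
WWWWRRR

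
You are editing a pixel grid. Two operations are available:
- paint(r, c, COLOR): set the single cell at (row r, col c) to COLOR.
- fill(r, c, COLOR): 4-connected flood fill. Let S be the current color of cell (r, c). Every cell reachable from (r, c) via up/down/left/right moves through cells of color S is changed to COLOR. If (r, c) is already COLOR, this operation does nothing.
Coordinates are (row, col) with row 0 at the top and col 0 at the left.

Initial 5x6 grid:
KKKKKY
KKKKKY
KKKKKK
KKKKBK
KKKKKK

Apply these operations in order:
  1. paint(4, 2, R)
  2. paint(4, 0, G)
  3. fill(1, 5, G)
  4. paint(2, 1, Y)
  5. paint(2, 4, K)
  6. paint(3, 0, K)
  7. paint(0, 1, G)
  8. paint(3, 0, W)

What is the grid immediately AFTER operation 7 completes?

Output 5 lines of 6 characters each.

After op 1 paint(4,2,R):
KKKKKY
KKKKKY
KKKKKK
KKKKBK
KKRKKK
After op 2 paint(4,0,G):
KKKKKY
KKKKKY
KKKKKK
KKKKBK
GKRKKK
After op 3 fill(1,5,G) [2 cells changed]:
KKKKKG
KKKKKG
KKKKKK
KKKKBK
GKRKKK
After op 4 paint(2,1,Y):
KKKKKG
KKKKKG
KYKKKK
KKKKBK
GKRKKK
After op 5 paint(2,4,K):
KKKKKG
KKKKKG
KYKKKK
KKKKBK
GKRKKK
After op 6 paint(3,0,K):
KKKKKG
KKKKKG
KYKKKK
KKKKBK
GKRKKK
After op 7 paint(0,1,G):
KGKKKG
KKKKKG
KYKKKK
KKKKBK
GKRKKK

Answer: KGKKKG
KKKKKG
KYKKKK
KKKKBK
GKRKKK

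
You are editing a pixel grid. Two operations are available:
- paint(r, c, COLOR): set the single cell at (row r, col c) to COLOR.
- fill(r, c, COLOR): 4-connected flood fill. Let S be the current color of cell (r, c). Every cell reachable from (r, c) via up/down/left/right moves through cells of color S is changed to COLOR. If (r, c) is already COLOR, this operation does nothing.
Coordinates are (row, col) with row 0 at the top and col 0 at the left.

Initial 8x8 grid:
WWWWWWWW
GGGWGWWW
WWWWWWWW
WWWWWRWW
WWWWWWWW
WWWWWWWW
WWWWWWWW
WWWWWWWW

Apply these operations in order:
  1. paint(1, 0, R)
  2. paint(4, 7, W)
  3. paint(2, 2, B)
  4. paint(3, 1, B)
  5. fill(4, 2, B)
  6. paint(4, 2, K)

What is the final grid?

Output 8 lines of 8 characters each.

Answer: BBBBBBBB
RGGBGBBB
BBBBBBBB
BBBBBRBB
BBKBBBBB
BBBBBBBB
BBBBBBBB
BBBBBBBB

Derivation:
After op 1 paint(1,0,R):
WWWWWWWW
RGGWGWWW
WWWWWWWW
WWWWWRWW
WWWWWWWW
WWWWWWWW
WWWWWWWW
WWWWWWWW
After op 2 paint(4,7,W):
WWWWWWWW
RGGWGWWW
WWWWWWWW
WWWWWRWW
WWWWWWWW
WWWWWWWW
WWWWWWWW
WWWWWWWW
After op 3 paint(2,2,B):
WWWWWWWW
RGGWGWWW
WWBWWWWW
WWWWWRWW
WWWWWWWW
WWWWWWWW
WWWWWWWW
WWWWWWWW
After op 4 paint(3,1,B):
WWWWWWWW
RGGWGWWW
WWBWWWWW
WBWWWRWW
WWWWWWWW
WWWWWWWW
WWWWWWWW
WWWWWWWW
After op 5 fill(4,2,B) [57 cells changed]:
BBBBBBBB
RGGBGBBB
BBBBBBBB
BBBBBRBB
BBBBBBBB
BBBBBBBB
BBBBBBBB
BBBBBBBB
After op 6 paint(4,2,K):
BBBBBBBB
RGGBGBBB
BBBBBBBB
BBBBBRBB
BBKBBBBB
BBBBBBBB
BBBBBBBB
BBBBBBBB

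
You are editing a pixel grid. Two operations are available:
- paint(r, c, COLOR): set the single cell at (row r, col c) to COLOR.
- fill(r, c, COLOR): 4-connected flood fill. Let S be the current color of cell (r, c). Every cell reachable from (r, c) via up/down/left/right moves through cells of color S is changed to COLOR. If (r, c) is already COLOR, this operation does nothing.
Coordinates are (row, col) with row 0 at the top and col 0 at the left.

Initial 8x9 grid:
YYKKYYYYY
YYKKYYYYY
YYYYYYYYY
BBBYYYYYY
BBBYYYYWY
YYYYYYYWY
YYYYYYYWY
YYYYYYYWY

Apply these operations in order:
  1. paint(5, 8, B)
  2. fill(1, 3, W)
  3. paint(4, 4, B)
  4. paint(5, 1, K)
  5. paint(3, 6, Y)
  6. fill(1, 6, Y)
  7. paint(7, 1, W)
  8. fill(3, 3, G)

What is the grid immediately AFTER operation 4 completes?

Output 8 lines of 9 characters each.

After op 1 paint(5,8,B):
YYKKYYYYY
YYKKYYYYY
YYYYYYYYY
BBBYYYYYY
BBBYYYYWY
YYYYYYYWB
YYYYYYYWY
YYYYYYYWY
After op 2 fill(1,3,W) [4 cells changed]:
YYWWYYYYY
YYWWYYYYY
YYYYYYYYY
BBBYYYYYY
BBBYYYYWY
YYYYYYYWB
YYYYYYYWY
YYYYYYYWY
After op 3 paint(4,4,B):
YYWWYYYYY
YYWWYYYYY
YYYYYYYYY
BBBYYYYYY
BBBYBYYWY
YYYYYYYWB
YYYYYYYWY
YYYYYYYWY
After op 4 paint(5,1,K):
YYWWYYYYY
YYWWYYYYY
YYYYYYYYY
BBBYYYYYY
BBBYBYYWY
YKYYYYYWB
YYYYYYYWY
YYYYYYYWY

Answer: YYWWYYYYY
YYWWYYYYY
YYYYYYYYY
BBBYYYYYY
BBBYBYYWY
YKYYYYYWB
YYYYYYYWY
YYYYYYYWY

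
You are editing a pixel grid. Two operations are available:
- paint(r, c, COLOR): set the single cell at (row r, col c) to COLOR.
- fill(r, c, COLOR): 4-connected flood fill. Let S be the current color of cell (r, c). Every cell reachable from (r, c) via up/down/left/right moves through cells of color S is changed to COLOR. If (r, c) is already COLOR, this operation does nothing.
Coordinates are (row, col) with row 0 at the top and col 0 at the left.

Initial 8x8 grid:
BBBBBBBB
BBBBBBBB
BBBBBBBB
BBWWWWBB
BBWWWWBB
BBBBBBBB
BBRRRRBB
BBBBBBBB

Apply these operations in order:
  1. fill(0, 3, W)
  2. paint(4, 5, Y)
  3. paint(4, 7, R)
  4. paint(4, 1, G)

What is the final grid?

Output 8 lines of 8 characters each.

Answer: WWWWWWWW
WWWWWWWW
WWWWWWWW
WWWWWWWW
WGWWWYWR
WWWWWWWW
WWRRRRWW
WWWWWWWW

Derivation:
After op 1 fill(0,3,W) [52 cells changed]:
WWWWWWWW
WWWWWWWW
WWWWWWWW
WWWWWWWW
WWWWWWWW
WWWWWWWW
WWRRRRWW
WWWWWWWW
After op 2 paint(4,5,Y):
WWWWWWWW
WWWWWWWW
WWWWWWWW
WWWWWWWW
WWWWWYWW
WWWWWWWW
WWRRRRWW
WWWWWWWW
After op 3 paint(4,7,R):
WWWWWWWW
WWWWWWWW
WWWWWWWW
WWWWWWWW
WWWWWYWR
WWWWWWWW
WWRRRRWW
WWWWWWWW
After op 4 paint(4,1,G):
WWWWWWWW
WWWWWWWW
WWWWWWWW
WWWWWWWW
WGWWWYWR
WWWWWWWW
WWRRRRWW
WWWWWWWW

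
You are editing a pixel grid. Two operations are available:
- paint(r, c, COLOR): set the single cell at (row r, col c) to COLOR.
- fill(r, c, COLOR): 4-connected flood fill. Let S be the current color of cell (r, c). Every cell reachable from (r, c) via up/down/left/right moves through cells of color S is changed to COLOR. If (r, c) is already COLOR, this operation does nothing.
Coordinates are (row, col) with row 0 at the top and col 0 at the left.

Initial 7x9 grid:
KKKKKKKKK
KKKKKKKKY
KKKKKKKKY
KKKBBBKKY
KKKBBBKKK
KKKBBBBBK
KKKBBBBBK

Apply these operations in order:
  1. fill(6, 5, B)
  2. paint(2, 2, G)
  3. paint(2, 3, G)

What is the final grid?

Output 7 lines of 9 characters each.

Answer: KKKKKKKKK
KKKKKKKKY
KKGGKKKKY
KKKBBBKKY
KKKBBBKKK
KKKBBBBBK
KKKBBBBBK

Derivation:
After op 1 fill(6,5,B) [0 cells changed]:
KKKKKKKKK
KKKKKKKKY
KKKKKKKKY
KKKBBBKKY
KKKBBBKKK
KKKBBBBBK
KKKBBBBBK
After op 2 paint(2,2,G):
KKKKKKKKK
KKKKKKKKY
KKGKKKKKY
KKKBBBKKY
KKKBBBKKK
KKKBBBBBK
KKKBBBBBK
After op 3 paint(2,3,G):
KKKKKKKKK
KKKKKKKKY
KKGGKKKKY
KKKBBBKKY
KKKBBBKKK
KKKBBBBBK
KKKBBBBBK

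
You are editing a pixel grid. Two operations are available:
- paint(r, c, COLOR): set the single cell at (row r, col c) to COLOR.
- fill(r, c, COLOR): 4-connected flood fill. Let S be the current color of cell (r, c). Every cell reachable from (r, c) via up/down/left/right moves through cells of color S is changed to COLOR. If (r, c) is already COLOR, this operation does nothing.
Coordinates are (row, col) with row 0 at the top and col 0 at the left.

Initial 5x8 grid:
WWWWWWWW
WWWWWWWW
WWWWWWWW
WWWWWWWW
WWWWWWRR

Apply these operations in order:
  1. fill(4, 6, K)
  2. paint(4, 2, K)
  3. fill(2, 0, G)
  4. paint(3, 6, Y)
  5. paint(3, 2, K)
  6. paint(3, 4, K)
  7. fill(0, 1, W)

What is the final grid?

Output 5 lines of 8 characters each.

Answer: WWWWWWWW
WWWWWWWW
WWWWWWWW
WWKWKWYW
WWKWWWKK

Derivation:
After op 1 fill(4,6,K) [2 cells changed]:
WWWWWWWW
WWWWWWWW
WWWWWWWW
WWWWWWWW
WWWWWWKK
After op 2 paint(4,2,K):
WWWWWWWW
WWWWWWWW
WWWWWWWW
WWWWWWWW
WWKWWWKK
After op 3 fill(2,0,G) [37 cells changed]:
GGGGGGGG
GGGGGGGG
GGGGGGGG
GGGGGGGG
GGKGGGKK
After op 4 paint(3,6,Y):
GGGGGGGG
GGGGGGGG
GGGGGGGG
GGGGGGYG
GGKGGGKK
After op 5 paint(3,2,K):
GGGGGGGG
GGGGGGGG
GGGGGGGG
GGKGGGYG
GGKGGGKK
After op 6 paint(3,4,K):
GGGGGGGG
GGGGGGGG
GGGGGGGG
GGKGKGYG
GGKGGGKK
After op 7 fill(0,1,W) [34 cells changed]:
WWWWWWWW
WWWWWWWW
WWWWWWWW
WWKWKWYW
WWKWWWKK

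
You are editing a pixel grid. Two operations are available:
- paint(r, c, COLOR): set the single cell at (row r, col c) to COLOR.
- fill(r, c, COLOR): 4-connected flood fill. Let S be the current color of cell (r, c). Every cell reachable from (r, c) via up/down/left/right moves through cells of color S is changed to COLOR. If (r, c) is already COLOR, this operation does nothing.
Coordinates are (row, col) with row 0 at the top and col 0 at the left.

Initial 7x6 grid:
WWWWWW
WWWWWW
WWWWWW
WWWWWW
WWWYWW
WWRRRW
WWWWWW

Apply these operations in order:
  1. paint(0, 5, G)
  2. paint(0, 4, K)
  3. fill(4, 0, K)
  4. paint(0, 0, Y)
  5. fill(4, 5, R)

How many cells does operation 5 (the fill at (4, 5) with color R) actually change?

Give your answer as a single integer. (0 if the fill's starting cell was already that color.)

After op 1 paint(0,5,G):
WWWWWG
WWWWWW
WWWWWW
WWWWWW
WWWYWW
WWRRRW
WWWWWW
After op 2 paint(0,4,K):
WWWWKG
WWWWWW
WWWWWW
WWWWWW
WWWYWW
WWRRRW
WWWWWW
After op 3 fill(4,0,K) [36 cells changed]:
KKKKKG
KKKKKK
KKKKKK
KKKKKK
KKKYKK
KKRRRK
KKKKKK
After op 4 paint(0,0,Y):
YKKKKG
KKKKKK
KKKKKK
KKKKKK
KKKYKK
KKRRRK
KKKKKK
After op 5 fill(4,5,R) [36 cells changed]:
YRRRRG
RRRRRR
RRRRRR
RRRRRR
RRRYRR
RRRRRR
RRRRRR

Answer: 36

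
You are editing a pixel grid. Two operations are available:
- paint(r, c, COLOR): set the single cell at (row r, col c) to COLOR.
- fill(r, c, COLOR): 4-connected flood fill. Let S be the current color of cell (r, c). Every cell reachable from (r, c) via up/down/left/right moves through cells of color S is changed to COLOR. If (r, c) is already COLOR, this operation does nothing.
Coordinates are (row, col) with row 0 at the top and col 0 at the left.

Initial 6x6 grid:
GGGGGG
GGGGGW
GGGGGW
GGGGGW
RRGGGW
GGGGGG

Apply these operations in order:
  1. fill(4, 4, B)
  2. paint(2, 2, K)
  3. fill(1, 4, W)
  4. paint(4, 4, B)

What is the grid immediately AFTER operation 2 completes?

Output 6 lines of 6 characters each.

After op 1 fill(4,4,B) [30 cells changed]:
BBBBBB
BBBBBW
BBBBBW
BBBBBW
RRBBBW
BBBBBB
After op 2 paint(2,2,K):
BBBBBB
BBBBBW
BBKBBW
BBBBBW
RRBBBW
BBBBBB

Answer: BBBBBB
BBBBBW
BBKBBW
BBBBBW
RRBBBW
BBBBBB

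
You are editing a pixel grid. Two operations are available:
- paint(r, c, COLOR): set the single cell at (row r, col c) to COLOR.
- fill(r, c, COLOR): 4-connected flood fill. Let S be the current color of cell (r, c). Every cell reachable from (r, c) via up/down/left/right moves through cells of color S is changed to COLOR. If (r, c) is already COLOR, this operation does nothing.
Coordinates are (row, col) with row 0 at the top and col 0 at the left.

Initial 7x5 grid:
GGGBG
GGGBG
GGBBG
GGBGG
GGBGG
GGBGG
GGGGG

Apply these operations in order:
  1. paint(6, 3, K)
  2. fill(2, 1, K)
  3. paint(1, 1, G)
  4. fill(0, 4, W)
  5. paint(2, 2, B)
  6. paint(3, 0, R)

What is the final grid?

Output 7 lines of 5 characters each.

After op 1 paint(6,3,K):
GGGBG
GGGBG
GGBBG
GGBGG
GGBGG
GGBGG
GGGKG
After op 2 fill(2,1,K) [17 cells changed]:
KKKBG
KKKBG
KKBBG
KKBGG
KKBGG
KKBGG
KKKKG
After op 3 paint(1,1,G):
KKKBG
KGKBG
KKBBG
KKBGG
KKBGG
KKBGG
KKKKG
After op 4 fill(0,4,W) [10 cells changed]:
KKKBW
KGKBW
KKBBW
KKBWW
KKBWW
KKBWW
KKKKW
After op 5 paint(2,2,B):
KKKBW
KGKBW
KKBBW
KKBWW
KKBWW
KKBWW
KKKKW
After op 6 paint(3,0,R):
KKKBW
KGKBW
KKBBW
RKBWW
KKBWW
KKBWW
KKKKW

Answer: KKKBW
KGKBW
KKBBW
RKBWW
KKBWW
KKBWW
KKKKW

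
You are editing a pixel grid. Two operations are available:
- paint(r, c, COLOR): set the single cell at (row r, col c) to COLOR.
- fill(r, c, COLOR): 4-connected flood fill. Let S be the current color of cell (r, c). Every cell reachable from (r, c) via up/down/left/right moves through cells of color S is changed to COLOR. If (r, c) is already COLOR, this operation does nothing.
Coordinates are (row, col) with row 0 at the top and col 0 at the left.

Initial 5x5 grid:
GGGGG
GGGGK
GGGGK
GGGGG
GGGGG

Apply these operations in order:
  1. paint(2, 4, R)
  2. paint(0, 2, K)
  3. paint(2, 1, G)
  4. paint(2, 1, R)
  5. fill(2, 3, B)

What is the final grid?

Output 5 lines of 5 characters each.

After op 1 paint(2,4,R):
GGGGG
GGGGK
GGGGR
GGGGG
GGGGG
After op 2 paint(0,2,K):
GGKGG
GGGGK
GGGGR
GGGGG
GGGGG
After op 3 paint(2,1,G):
GGKGG
GGGGK
GGGGR
GGGGG
GGGGG
After op 4 paint(2,1,R):
GGKGG
GGGGK
GRGGR
GGGGG
GGGGG
After op 5 fill(2,3,B) [21 cells changed]:
BBKBB
BBBBK
BRBBR
BBBBB
BBBBB

Answer: BBKBB
BBBBK
BRBBR
BBBBB
BBBBB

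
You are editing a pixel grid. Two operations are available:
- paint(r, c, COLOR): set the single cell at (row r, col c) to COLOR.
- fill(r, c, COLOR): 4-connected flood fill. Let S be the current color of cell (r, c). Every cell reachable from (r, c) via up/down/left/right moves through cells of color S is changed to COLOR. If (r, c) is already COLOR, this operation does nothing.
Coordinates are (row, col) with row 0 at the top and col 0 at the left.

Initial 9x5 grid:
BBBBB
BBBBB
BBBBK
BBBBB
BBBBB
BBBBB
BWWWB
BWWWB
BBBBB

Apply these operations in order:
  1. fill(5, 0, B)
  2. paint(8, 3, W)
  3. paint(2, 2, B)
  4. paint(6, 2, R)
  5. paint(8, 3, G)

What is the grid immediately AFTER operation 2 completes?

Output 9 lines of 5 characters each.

After op 1 fill(5,0,B) [0 cells changed]:
BBBBB
BBBBB
BBBBK
BBBBB
BBBBB
BBBBB
BWWWB
BWWWB
BBBBB
After op 2 paint(8,3,W):
BBBBB
BBBBB
BBBBK
BBBBB
BBBBB
BBBBB
BWWWB
BWWWB
BBBWB

Answer: BBBBB
BBBBB
BBBBK
BBBBB
BBBBB
BBBBB
BWWWB
BWWWB
BBBWB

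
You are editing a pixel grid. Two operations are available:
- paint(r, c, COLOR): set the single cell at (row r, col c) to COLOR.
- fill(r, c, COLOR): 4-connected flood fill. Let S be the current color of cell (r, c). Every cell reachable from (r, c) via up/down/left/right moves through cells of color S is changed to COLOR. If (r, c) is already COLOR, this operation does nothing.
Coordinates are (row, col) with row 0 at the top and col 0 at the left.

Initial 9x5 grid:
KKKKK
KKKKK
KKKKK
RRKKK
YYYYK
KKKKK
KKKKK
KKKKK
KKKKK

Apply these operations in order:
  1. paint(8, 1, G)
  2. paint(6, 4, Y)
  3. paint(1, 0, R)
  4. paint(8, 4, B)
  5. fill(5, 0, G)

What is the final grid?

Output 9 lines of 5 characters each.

After op 1 paint(8,1,G):
KKKKK
KKKKK
KKKKK
RRKKK
YYYYK
KKKKK
KKKKK
KKKKK
KGKKK
After op 2 paint(6,4,Y):
KKKKK
KKKKK
KKKKK
RRKKK
YYYYK
KKKKK
KKKKY
KKKKK
KGKKK
After op 3 paint(1,0,R):
KKKKK
RKKKK
KKKKK
RRKKK
YYYYK
KKKKK
KKKKY
KKKKK
KGKKK
After op 4 paint(8,4,B):
KKKKK
RKKKK
KKKKK
RRKKK
YYYYK
KKKKK
KKKKY
KKKKK
KGKKB
After op 5 fill(5,0,G) [35 cells changed]:
GGGGG
RGGGG
GGGGG
RRGGG
YYYYG
GGGGG
GGGGY
GGGGG
GGGGB

Answer: GGGGG
RGGGG
GGGGG
RRGGG
YYYYG
GGGGG
GGGGY
GGGGG
GGGGB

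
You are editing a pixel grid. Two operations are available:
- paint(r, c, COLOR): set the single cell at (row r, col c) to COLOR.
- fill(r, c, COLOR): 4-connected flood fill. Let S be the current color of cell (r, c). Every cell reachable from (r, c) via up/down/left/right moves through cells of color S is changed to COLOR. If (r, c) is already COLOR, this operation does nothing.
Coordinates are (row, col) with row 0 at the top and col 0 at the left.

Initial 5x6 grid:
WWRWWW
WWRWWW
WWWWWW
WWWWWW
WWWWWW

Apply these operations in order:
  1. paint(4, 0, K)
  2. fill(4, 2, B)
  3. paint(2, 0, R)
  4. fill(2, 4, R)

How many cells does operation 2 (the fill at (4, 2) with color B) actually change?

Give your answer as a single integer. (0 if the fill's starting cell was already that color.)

After op 1 paint(4,0,K):
WWRWWW
WWRWWW
WWWWWW
WWWWWW
KWWWWW
After op 2 fill(4,2,B) [27 cells changed]:
BBRBBB
BBRBBB
BBBBBB
BBBBBB
KBBBBB

Answer: 27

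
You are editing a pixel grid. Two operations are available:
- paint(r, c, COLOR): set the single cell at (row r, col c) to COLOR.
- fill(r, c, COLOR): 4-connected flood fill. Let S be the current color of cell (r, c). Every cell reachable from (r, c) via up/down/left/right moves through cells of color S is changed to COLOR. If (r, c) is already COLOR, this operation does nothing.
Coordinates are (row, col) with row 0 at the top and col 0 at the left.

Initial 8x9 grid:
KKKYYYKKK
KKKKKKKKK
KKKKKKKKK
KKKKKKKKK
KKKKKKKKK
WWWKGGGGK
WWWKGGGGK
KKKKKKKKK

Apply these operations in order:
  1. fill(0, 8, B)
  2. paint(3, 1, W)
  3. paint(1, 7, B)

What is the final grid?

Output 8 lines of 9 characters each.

After op 1 fill(0,8,B) [55 cells changed]:
BBBYYYBBB
BBBBBBBBB
BBBBBBBBB
BBBBBBBBB
BBBBBBBBB
WWWBGGGGB
WWWBGGGGB
BBBBBBBBB
After op 2 paint(3,1,W):
BBBYYYBBB
BBBBBBBBB
BBBBBBBBB
BWBBBBBBB
BBBBBBBBB
WWWBGGGGB
WWWBGGGGB
BBBBBBBBB
After op 3 paint(1,7,B):
BBBYYYBBB
BBBBBBBBB
BBBBBBBBB
BWBBBBBBB
BBBBBBBBB
WWWBGGGGB
WWWBGGGGB
BBBBBBBBB

Answer: BBBYYYBBB
BBBBBBBBB
BBBBBBBBB
BWBBBBBBB
BBBBBBBBB
WWWBGGGGB
WWWBGGGGB
BBBBBBBBB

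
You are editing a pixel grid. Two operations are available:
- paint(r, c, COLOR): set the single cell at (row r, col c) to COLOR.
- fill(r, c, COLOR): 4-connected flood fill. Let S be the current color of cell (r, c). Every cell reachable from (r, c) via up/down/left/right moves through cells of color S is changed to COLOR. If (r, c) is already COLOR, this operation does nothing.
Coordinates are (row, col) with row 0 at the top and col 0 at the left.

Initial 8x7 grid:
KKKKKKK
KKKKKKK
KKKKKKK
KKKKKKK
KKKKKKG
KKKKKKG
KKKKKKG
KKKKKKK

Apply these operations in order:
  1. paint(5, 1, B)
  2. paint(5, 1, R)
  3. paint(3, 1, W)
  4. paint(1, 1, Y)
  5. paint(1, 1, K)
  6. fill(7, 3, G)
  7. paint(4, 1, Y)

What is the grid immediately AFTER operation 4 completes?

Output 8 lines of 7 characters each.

After op 1 paint(5,1,B):
KKKKKKK
KKKKKKK
KKKKKKK
KKKKKKK
KKKKKKG
KBKKKKG
KKKKKKG
KKKKKKK
After op 2 paint(5,1,R):
KKKKKKK
KKKKKKK
KKKKKKK
KKKKKKK
KKKKKKG
KRKKKKG
KKKKKKG
KKKKKKK
After op 3 paint(3,1,W):
KKKKKKK
KKKKKKK
KKKKKKK
KWKKKKK
KKKKKKG
KRKKKKG
KKKKKKG
KKKKKKK
After op 4 paint(1,1,Y):
KKKKKKK
KYKKKKK
KKKKKKK
KWKKKKK
KKKKKKG
KRKKKKG
KKKKKKG
KKKKKKK

Answer: KKKKKKK
KYKKKKK
KKKKKKK
KWKKKKK
KKKKKKG
KRKKKKG
KKKKKKG
KKKKKKK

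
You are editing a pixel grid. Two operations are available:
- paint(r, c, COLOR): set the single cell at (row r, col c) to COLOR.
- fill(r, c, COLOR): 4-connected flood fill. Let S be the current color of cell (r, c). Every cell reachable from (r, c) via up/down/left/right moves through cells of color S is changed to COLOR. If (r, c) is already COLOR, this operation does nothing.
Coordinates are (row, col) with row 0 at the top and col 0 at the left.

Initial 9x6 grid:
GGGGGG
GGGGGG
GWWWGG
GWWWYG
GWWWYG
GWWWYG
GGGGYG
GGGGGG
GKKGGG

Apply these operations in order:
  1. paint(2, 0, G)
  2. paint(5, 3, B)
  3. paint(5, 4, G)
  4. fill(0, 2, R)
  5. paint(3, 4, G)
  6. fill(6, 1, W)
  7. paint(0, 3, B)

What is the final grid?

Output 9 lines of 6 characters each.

Answer: WWWBWW
WWWWWW
WWWWWW
WWWWGW
WWWWYW
WWWBWW
WWWWYW
WWWWWW
WKKWWW

Derivation:
After op 1 paint(2,0,G):
GGGGGG
GGGGGG
GWWWGG
GWWWYG
GWWWYG
GWWWYG
GGGGYG
GGGGGG
GKKGGG
After op 2 paint(5,3,B):
GGGGGG
GGGGGG
GWWWGG
GWWWYG
GWWWYG
GWWBYG
GGGGYG
GGGGGG
GKKGGG
After op 3 paint(5,4,G):
GGGGGG
GGGGGG
GWWWGG
GWWWYG
GWWWYG
GWWBGG
GGGGYG
GGGGGG
GKKGGG
After op 4 fill(0,2,R) [37 cells changed]:
RRRRRR
RRRRRR
RWWWRR
RWWWYR
RWWWYR
RWWBRR
RRRRYR
RRRRRR
RKKRRR
After op 5 paint(3,4,G):
RRRRRR
RRRRRR
RWWWRR
RWWWGR
RWWWYR
RWWBRR
RRRRYR
RRRRRR
RKKRRR
After op 6 fill(6,1,W) [37 cells changed]:
WWWWWW
WWWWWW
WWWWWW
WWWWGW
WWWWYW
WWWBWW
WWWWYW
WWWWWW
WKKWWW
After op 7 paint(0,3,B):
WWWBWW
WWWWWW
WWWWWW
WWWWGW
WWWWYW
WWWBWW
WWWWYW
WWWWWW
WKKWWW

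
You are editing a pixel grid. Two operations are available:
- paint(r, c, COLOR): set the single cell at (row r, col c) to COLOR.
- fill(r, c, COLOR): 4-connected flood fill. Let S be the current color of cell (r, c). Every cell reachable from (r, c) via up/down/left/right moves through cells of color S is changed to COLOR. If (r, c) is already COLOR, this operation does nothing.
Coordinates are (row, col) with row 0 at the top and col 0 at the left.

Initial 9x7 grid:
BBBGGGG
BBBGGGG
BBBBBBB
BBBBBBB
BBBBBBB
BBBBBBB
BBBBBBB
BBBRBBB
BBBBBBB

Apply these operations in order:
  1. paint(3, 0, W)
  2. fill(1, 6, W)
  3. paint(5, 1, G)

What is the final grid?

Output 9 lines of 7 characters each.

Answer: BBBWWWW
BBBWWWW
BBBBBBB
WBBBBBB
BBBBBBB
BGBBBBB
BBBBBBB
BBBRBBB
BBBBBBB

Derivation:
After op 1 paint(3,0,W):
BBBGGGG
BBBGGGG
BBBBBBB
WBBBBBB
BBBBBBB
BBBBBBB
BBBBBBB
BBBRBBB
BBBBBBB
After op 2 fill(1,6,W) [8 cells changed]:
BBBWWWW
BBBWWWW
BBBBBBB
WBBBBBB
BBBBBBB
BBBBBBB
BBBBBBB
BBBRBBB
BBBBBBB
After op 3 paint(5,1,G):
BBBWWWW
BBBWWWW
BBBBBBB
WBBBBBB
BBBBBBB
BGBBBBB
BBBBBBB
BBBRBBB
BBBBBBB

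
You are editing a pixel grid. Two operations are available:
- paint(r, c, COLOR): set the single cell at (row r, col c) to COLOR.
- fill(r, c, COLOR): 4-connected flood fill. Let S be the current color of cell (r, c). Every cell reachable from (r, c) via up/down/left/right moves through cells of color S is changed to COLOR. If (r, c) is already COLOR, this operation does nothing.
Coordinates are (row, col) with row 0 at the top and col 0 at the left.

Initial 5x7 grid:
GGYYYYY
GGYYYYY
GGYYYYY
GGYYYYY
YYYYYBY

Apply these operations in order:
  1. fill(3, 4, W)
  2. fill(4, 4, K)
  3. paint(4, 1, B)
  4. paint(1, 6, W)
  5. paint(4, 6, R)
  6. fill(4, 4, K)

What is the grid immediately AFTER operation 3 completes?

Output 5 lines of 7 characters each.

Answer: GGKKKKK
GGKKKKK
GGKKKKK
GGKKKKK
KBKKKBK

Derivation:
After op 1 fill(3,4,W) [26 cells changed]:
GGWWWWW
GGWWWWW
GGWWWWW
GGWWWWW
WWWWWBW
After op 2 fill(4,4,K) [26 cells changed]:
GGKKKKK
GGKKKKK
GGKKKKK
GGKKKKK
KKKKKBK
After op 3 paint(4,1,B):
GGKKKKK
GGKKKKK
GGKKKKK
GGKKKKK
KBKKKBK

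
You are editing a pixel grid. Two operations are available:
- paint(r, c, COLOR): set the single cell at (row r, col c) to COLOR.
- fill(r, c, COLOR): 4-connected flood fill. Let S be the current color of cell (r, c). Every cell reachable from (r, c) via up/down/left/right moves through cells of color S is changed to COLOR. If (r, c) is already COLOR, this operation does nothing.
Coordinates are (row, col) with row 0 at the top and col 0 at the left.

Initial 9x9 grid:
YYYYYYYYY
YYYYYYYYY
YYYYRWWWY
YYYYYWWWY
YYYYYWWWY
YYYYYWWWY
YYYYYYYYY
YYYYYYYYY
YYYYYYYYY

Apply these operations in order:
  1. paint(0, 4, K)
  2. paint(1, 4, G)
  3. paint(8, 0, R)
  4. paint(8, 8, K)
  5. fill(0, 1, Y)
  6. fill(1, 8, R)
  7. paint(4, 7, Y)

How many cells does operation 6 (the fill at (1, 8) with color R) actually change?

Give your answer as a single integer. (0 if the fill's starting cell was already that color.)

After op 1 paint(0,4,K):
YYYYKYYYY
YYYYYYYYY
YYYYRWWWY
YYYYYWWWY
YYYYYWWWY
YYYYYWWWY
YYYYYYYYY
YYYYYYYYY
YYYYYYYYY
After op 2 paint(1,4,G):
YYYYKYYYY
YYYYGYYYY
YYYYRWWWY
YYYYYWWWY
YYYYYWWWY
YYYYYWWWY
YYYYYYYYY
YYYYYYYYY
YYYYYYYYY
After op 3 paint(8,0,R):
YYYYKYYYY
YYYYGYYYY
YYYYRWWWY
YYYYYWWWY
YYYYYWWWY
YYYYYWWWY
YYYYYYYYY
YYYYYYYYY
RYYYYYYYY
After op 4 paint(8,8,K):
YYYYKYYYY
YYYYGYYYY
YYYYRWWWY
YYYYYWWWY
YYYYYWWWY
YYYYYWWWY
YYYYYYYYY
YYYYYYYYY
RYYYYYYYK
After op 5 fill(0,1,Y) [0 cells changed]:
YYYYKYYYY
YYYYGYYYY
YYYYRWWWY
YYYYYWWWY
YYYYYWWWY
YYYYYWWWY
YYYYYYYYY
YYYYYYYYY
RYYYYYYYK
After op 6 fill(1,8,R) [64 cells changed]:
RRRRKRRRR
RRRRGRRRR
RRRRRWWWR
RRRRRWWWR
RRRRRWWWR
RRRRRWWWR
RRRRRRRRR
RRRRRRRRR
RRRRRRRRK

Answer: 64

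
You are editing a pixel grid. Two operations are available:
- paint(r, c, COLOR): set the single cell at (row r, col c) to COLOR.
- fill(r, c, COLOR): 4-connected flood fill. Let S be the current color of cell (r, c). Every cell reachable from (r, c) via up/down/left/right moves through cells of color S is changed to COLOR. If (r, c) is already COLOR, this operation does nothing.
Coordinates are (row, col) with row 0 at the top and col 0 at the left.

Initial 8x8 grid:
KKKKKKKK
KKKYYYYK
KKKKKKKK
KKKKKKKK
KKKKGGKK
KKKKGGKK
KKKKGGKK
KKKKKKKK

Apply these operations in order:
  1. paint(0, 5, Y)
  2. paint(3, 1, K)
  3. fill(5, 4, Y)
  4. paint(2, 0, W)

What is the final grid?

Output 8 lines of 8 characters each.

Answer: KKKKKYKK
KKKYYYYK
WKKKKKKK
KKKKKKKK
KKKKYYKK
KKKKYYKK
KKKKYYKK
KKKKKKKK

Derivation:
After op 1 paint(0,5,Y):
KKKKKYKK
KKKYYYYK
KKKKKKKK
KKKKKKKK
KKKKGGKK
KKKKGGKK
KKKKGGKK
KKKKKKKK
After op 2 paint(3,1,K):
KKKKKYKK
KKKYYYYK
KKKKKKKK
KKKKKKKK
KKKKGGKK
KKKKGGKK
KKKKGGKK
KKKKKKKK
After op 3 fill(5,4,Y) [6 cells changed]:
KKKKKYKK
KKKYYYYK
KKKKKKKK
KKKKKKKK
KKKKYYKK
KKKKYYKK
KKKKYYKK
KKKKKKKK
After op 4 paint(2,0,W):
KKKKKYKK
KKKYYYYK
WKKKKKKK
KKKKKKKK
KKKKYYKK
KKKKYYKK
KKKKYYKK
KKKKKKKK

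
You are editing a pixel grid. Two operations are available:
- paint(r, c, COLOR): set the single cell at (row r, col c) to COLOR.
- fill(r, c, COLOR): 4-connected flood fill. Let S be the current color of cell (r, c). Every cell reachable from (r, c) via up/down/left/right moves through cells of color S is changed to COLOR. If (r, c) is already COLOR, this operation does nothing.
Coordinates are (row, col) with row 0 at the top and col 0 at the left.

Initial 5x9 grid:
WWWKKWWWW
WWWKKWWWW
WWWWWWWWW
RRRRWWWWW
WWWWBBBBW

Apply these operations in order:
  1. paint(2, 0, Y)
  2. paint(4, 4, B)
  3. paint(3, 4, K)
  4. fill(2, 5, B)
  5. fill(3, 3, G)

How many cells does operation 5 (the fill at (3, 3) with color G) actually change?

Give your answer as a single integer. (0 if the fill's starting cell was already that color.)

After op 1 paint(2,0,Y):
WWWKKWWWW
WWWKKWWWW
YWWWWWWWW
RRRRWWWWW
WWWWBBBBW
After op 2 paint(4,4,B):
WWWKKWWWW
WWWKKWWWW
YWWWWWWWW
RRRRWWWWW
WWWWBBBBW
After op 3 paint(3,4,K):
WWWKKWWWW
WWWKKWWWW
YWWWWWWWW
RRRRKWWWW
WWWWBBBBW
After op 4 fill(2,5,B) [27 cells changed]:
BBBKKBBBB
BBBKKBBBB
YBBBBBBBB
RRRRKBBBB
WWWWBBBBB
After op 5 fill(3,3,G) [4 cells changed]:
BBBKKBBBB
BBBKKBBBB
YBBBBBBBB
GGGGKBBBB
WWWWBBBBB

Answer: 4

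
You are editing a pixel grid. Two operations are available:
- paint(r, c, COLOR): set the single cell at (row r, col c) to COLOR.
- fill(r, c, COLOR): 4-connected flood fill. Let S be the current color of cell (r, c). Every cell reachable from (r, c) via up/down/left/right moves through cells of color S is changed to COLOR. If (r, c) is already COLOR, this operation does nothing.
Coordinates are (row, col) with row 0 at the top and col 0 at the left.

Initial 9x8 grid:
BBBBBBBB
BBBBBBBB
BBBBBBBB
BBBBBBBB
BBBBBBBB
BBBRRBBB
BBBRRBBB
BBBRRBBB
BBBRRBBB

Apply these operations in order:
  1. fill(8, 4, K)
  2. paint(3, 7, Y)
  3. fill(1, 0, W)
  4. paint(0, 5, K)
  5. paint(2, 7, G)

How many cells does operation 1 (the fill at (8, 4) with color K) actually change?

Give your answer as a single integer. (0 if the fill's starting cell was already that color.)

Answer: 8

Derivation:
After op 1 fill(8,4,K) [8 cells changed]:
BBBBBBBB
BBBBBBBB
BBBBBBBB
BBBBBBBB
BBBBBBBB
BBBKKBBB
BBBKKBBB
BBBKKBBB
BBBKKBBB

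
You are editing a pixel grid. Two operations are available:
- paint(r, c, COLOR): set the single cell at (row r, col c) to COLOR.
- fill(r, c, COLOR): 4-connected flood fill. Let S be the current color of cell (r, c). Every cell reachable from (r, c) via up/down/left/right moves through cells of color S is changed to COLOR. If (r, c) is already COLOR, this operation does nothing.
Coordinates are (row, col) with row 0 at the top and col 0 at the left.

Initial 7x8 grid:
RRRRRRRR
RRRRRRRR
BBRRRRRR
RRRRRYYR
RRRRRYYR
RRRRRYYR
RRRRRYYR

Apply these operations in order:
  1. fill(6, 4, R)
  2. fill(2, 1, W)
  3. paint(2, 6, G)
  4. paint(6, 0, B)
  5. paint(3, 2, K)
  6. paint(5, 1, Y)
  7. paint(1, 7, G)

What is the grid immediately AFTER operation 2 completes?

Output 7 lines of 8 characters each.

Answer: RRRRRRRR
RRRRRRRR
WWRRRRRR
RRRRRYYR
RRRRRYYR
RRRRRYYR
RRRRRYYR

Derivation:
After op 1 fill(6,4,R) [0 cells changed]:
RRRRRRRR
RRRRRRRR
BBRRRRRR
RRRRRYYR
RRRRRYYR
RRRRRYYR
RRRRRYYR
After op 2 fill(2,1,W) [2 cells changed]:
RRRRRRRR
RRRRRRRR
WWRRRRRR
RRRRRYYR
RRRRRYYR
RRRRRYYR
RRRRRYYR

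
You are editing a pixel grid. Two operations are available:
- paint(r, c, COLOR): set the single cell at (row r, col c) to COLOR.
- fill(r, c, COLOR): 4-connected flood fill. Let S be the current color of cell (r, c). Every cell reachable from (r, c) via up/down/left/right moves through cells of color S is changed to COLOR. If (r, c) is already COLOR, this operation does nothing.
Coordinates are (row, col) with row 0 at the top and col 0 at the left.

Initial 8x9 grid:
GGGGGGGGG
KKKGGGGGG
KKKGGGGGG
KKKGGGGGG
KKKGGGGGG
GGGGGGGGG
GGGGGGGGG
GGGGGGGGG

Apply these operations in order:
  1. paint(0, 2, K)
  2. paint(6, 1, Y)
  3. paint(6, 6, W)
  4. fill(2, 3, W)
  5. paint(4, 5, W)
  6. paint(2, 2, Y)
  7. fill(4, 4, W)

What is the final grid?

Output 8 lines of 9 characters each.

After op 1 paint(0,2,K):
GGKGGGGGG
KKKGGGGGG
KKKGGGGGG
KKKGGGGGG
KKKGGGGGG
GGGGGGGGG
GGGGGGGGG
GGGGGGGGG
After op 2 paint(6,1,Y):
GGKGGGGGG
KKKGGGGGG
KKKGGGGGG
KKKGGGGGG
KKKGGGGGG
GGGGGGGGG
GYGGGGGGG
GGGGGGGGG
After op 3 paint(6,6,W):
GGKGGGGGG
KKKGGGGGG
KKKGGGGGG
KKKGGGGGG
KKKGGGGGG
GGGGGGGGG
GYGGGGWGG
GGGGGGGGG
After op 4 fill(2,3,W) [55 cells changed]:
GGKWWWWWW
KKKWWWWWW
KKKWWWWWW
KKKWWWWWW
KKKWWWWWW
WWWWWWWWW
WYWWWWWWW
WWWWWWWWW
After op 5 paint(4,5,W):
GGKWWWWWW
KKKWWWWWW
KKKWWWWWW
KKKWWWWWW
KKKWWWWWW
WWWWWWWWW
WYWWWWWWW
WWWWWWWWW
After op 6 paint(2,2,Y):
GGKWWWWWW
KKKWWWWWW
KKYWWWWWW
KKKWWWWWW
KKKWWWWWW
WWWWWWWWW
WYWWWWWWW
WWWWWWWWW
After op 7 fill(4,4,W) [0 cells changed]:
GGKWWWWWW
KKKWWWWWW
KKYWWWWWW
KKKWWWWWW
KKKWWWWWW
WWWWWWWWW
WYWWWWWWW
WWWWWWWWW

Answer: GGKWWWWWW
KKKWWWWWW
KKYWWWWWW
KKKWWWWWW
KKKWWWWWW
WWWWWWWWW
WYWWWWWWW
WWWWWWWWW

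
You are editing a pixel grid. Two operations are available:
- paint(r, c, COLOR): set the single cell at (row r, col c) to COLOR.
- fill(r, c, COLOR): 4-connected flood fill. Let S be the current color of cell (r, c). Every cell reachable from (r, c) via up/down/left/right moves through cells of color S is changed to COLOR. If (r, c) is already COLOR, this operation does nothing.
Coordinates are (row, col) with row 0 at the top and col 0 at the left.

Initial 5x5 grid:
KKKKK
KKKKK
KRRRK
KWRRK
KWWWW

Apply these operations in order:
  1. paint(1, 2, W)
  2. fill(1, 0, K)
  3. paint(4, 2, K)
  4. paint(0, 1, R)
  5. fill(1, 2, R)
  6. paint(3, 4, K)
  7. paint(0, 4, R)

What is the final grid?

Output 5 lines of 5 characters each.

Answer: KRKKR
KKRKK
KRRRK
KWRRK
KWKWW

Derivation:
After op 1 paint(1,2,W):
KKKKK
KKWKK
KRRRK
KWRRK
KWWWW
After op 2 fill(1,0,K) [0 cells changed]:
KKKKK
KKWKK
KRRRK
KWRRK
KWWWW
After op 3 paint(4,2,K):
KKKKK
KKWKK
KRRRK
KWRRK
KWKWW
After op 4 paint(0,1,R):
KRKKK
KKWKK
KRRRK
KWRRK
KWKWW
After op 5 fill(1,2,R) [1 cells changed]:
KRKKK
KKRKK
KRRRK
KWRRK
KWKWW
After op 6 paint(3,4,K):
KRKKK
KKRKK
KRRRK
KWRRK
KWKWW
After op 7 paint(0,4,R):
KRKKR
KKRKK
KRRRK
KWRRK
KWKWW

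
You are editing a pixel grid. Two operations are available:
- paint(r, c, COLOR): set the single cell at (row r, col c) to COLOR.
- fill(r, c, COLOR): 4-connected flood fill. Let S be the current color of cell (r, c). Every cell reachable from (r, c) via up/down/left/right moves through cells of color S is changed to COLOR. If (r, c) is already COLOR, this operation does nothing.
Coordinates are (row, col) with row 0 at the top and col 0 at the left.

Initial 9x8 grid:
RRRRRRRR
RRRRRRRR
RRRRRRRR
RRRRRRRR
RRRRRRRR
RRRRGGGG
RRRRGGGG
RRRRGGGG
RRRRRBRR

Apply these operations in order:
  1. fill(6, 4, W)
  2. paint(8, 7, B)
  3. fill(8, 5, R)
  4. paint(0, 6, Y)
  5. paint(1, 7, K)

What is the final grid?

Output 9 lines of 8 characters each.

After op 1 fill(6,4,W) [12 cells changed]:
RRRRRRRR
RRRRRRRR
RRRRRRRR
RRRRRRRR
RRRRRRRR
RRRRWWWW
RRRRWWWW
RRRRWWWW
RRRRRBRR
After op 2 paint(8,7,B):
RRRRRRRR
RRRRRRRR
RRRRRRRR
RRRRRRRR
RRRRRRRR
RRRRWWWW
RRRRWWWW
RRRRWWWW
RRRRRBRB
After op 3 fill(8,5,R) [1 cells changed]:
RRRRRRRR
RRRRRRRR
RRRRRRRR
RRRRRRRR
RRRRRRRR
RRRRWWWW
RRRRWWWW
RRRRWWWW
RRRRRRRB
After op 4 paint(0,6,Y):
RRRRRRYR
RRRRRRRR
RRRRRRRR
RRRRRRRR
RRRRRRRR
RRRRWWWW
RRRRWWWW
RRRRWWWW
RRRRRRRB
After op 5 paint(1,7,K):
RRRRRRYR
RRRRRRRK
RRRRRRRR
RRRRRRRR
RRRRRRRR
RRRRWWWW
RRRRWWWW
RRRRWWWW
RRRRRRRB

Answer: RRRRRRYR
RRRRRRRK
RRRRRRRR
RRRRRRRR
RRRRRRRR
RRRRWWWW
RRRRWWWW
RRRRWWWW
RRRRRRRB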